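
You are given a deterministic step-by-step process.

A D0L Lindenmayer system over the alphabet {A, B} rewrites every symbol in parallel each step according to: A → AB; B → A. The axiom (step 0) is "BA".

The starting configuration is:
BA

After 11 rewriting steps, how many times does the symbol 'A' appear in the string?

0) BA
1) AAB
2) ABABA
3) ABAABAAB
4) ABAABABAABABA
5) ABAABABAABAABABAABAAB
6) ABAABABAABAABABAABABAABAABABAABABA
7) ABAABABAABAABABAABABAABAABABAABAABABAABABAABAABABAABAAB
8) ABAABABAABAABABAABABAABAABABAABAABABAABABAABAABABAABABAABAABABAABAABABAABABAABAABABAABABA
9) ABAABABAABAABABAABABAABAABABAABAABABAABABAABAABABAABABAABA…AABABAABABAABAABABAABABAABAABABAABAABABAABABAABAABABAABAAB  (len 144)
10) ABAABABAABAABABAABABAABAABABAABAABABAABABAABAABABAABABAABA…AABABAABABAABAABABAABABAABAABABAABAABABAABABAABAABABAABABA  (len 233)
11) ABAABABAABAABABAABABAABAABABAABAABABAABABAABAABABAABABAABA…AABABAABABAABAABABAABABAABAABABAABAABABAABABAABAABABAABAAB  (len 377)

233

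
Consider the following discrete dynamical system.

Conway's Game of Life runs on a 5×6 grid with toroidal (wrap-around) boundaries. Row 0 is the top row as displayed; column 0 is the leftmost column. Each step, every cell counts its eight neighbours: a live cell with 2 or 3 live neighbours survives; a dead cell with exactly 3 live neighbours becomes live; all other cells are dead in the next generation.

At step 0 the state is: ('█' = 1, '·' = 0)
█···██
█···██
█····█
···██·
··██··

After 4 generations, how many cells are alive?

2

0) █···██
█···██
█····█
···██·
··██··
1) ██····
·█····
█··█··
··████
··█···
2) ███···
·██···
██·█·█
·██·██
█·█·██
3) ······
···█·█
···█·█
······
····█·
4) ····█·
······
······
····█·
······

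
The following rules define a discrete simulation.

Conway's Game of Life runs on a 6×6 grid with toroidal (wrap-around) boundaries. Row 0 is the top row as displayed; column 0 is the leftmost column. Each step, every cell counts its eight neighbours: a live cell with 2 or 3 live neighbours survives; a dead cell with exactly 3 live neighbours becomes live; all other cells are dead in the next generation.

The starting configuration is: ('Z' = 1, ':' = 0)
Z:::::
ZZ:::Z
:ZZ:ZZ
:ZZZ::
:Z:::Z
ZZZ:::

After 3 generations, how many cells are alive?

10

gen 0: Z:::::
ZZ:::Z
:ZZ:ZZ
:ZZZ::
:Z:::Z
ZZZ:::
gen 1: ::Z:::
::Z:Z:
::::ZZ
:::Z:Z
:::Z::
::Z::Z
gen 2: :ZZ:::
::::ZZ
:::::Z
:::Z:Z
::ZZ::
::ZZ::
gen 3: :ZZ:Z:
Z:::ZZ
Z::::Z
::ZZ::
::::::
::::::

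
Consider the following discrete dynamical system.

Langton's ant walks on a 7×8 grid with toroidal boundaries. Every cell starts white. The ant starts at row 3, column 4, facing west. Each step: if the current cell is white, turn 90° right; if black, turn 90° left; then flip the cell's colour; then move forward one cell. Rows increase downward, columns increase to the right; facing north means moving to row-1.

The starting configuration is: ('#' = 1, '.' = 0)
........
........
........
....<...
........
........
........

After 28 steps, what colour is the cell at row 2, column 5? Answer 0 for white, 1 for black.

0) ........
........
........
....<...
........
........
........
1) ........
........
....^...
....#...
........
........
........
2) ........
........
....#>..
....#...
........
........
........
3) ........
........
....##..
....#v..
........
........
........
4) ........
........
....##..
....<#..
........
........
........
5) ........
........
....##..
.....#..
....v...
........
........
6) ........
........
....##..
.....#..
...<#...
........
........
7) ........
........
....##..
...^.#..
...##...
........
........
8) ........
........
....##..
...#>#..
...##...
........
........
9) ........
........
....##..
...###..
...#v...
........
........
10) ........
........
....##..
...###..
...#.>..
........
........
11) ........
........
....##..
...###..
...#.#..
.....v..
........
12) ........
........
....##..
...###..
...#.#..
....<#..
........
13) ........
........
....##..
...###..
...#^#..
....##..
........
14) ........
........
....##..
...###..
...##>..
....##..
........
15) ........
........
....##..
...##^..
...##...
....##..
........
16) ........
........
....##..
...#<...
...##...
....##..
........
17) ........
........
....##..
...#....
...#v...
....##..
........
18) ........
........
....##..
...#....
...#.>..
....##..
........
19) ........
........
....##..
...#....
...#.#..
....#v..
........
20) ........
........
....##..
...#....
...#.#..
....#.>.
........
21) ........
........
....##..
...#....
...#.#..
....#.#.
......v.
22) ........
........
....##..
...#....
...#.#..
....#.#.
.....<#.
23) ........
........
....##..
...#....
...#.#..
....#^#.
.....##.
24) ........
........
....##..
...#....
...#.#..
....##>.
.....##.
25) ........
........
....##..
...#....
...#.#^.
....##..
.....##.
26) ........
........
....##..
...#....
...#.##>
....##..
.....##.
27) ........
........
....##..
...#....
...#.###
....##.v
.....##.
28) ........
........
....##..
...#....
...#.###
....##<#
.....##.

1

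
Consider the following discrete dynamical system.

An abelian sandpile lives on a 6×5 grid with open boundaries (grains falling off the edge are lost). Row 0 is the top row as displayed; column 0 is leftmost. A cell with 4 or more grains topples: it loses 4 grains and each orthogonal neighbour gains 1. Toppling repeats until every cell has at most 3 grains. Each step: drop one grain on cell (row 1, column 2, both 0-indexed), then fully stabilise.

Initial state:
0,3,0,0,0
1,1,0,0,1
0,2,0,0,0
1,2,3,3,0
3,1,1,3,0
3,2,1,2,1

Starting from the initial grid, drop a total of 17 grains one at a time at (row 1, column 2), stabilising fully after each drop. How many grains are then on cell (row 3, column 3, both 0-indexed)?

[0] 0,3,0,0,0
1,1,0,0,1
0,2,0,0,0
1,2,3,3,0
3,1,1,3,0
3,2,1,2,1
[1] 0,3,0,0,0
1,1,1,0,1
0,2,0,0,0
1,2,3,3,0
3,1,1,3,0
3,2,1,2,1
[2] 0,3,0,0,0
1,1,2,0,1
0,2,0,0,0
1,2,3,3,0
3,1,1,3,0
3,2,1,2,1
[3] 0,3,0,0,0
1,1,3,0,1
0,2,0,0,0
1,2,3,3,0
3,1,1,3,0
3,2,1,2,1
[4] 0,3,1,0,0
1,2,0,1,1
0,2,1,0,0
1,2,3,3,0
3,1,1,3,0
3,2,1,2,1
[5] 0,3,1,0,0
1,2,1,1,1
0,2,1,0,0
1,2,3,3,0
3,1,1,3,0
3,2,1,2,1
[6] 0,3,1,0,0
1,2,2,1,1
0,2,1,0,0
1,2,3,3,0
3,1,1,3,0
3,2,1,2,1
[7] 0,3,1,0,0
1,2,3,1,1
0,2,1,0,0
1,2,3,3,0
3,1,1,3,0
3,2,1,2,1
[8] 0,3,2,0,0
1,3,0,2,1
0,2,2,0,0
1,2,3,3,0
3,1,1,3,0
3,2,1,2,1
[9] 0,3,2,0,0
1,3,1,2,1
0,2,2,0,0
1,2,3,3,0
3,1,1,3,0
3,2,1,2,1
[10] 0,3,2,0,0
1,3,2,2,1
0,2,2,0,0
1,2,3,3,0
3,1,1,3,0
3,2,1,2,1
[11] 0,3,2,0,0
1,3,3,2,1
0,2,2,0,0
1,2,3,3,0
3,1,1,3,0
3,2,1,2,1
[12] 1,1,0,1,0
2,1,2,3,1
0,3,3,0,0
1,2,3,3,0
3,1,1,3,0
3,2,1,2,1
[13] 1,1,0,1,0
2,1,3,3,1
0,3,3,0,0
1,2,3,3,0
3,1,1,3,0
3,2,1,2,1
[14] 1,1,1,2,0
2,3,2,0,2
1,1,2,3,0
2,0,2,1,1
3,2,3,0,1
3,2,1,3,1
[15] 1,1,1,2,0
2,3,3,0,2
1,1,2,3,0
2,0,2,1,1
3,2,3,0,1
3,2,1,3,1
[16] 1,2,2,2,0
3,0,1,1,2
1,2,3,3,0
2,0,2,1,1
3,2,3,0,1
3,2,1,3,1
[17] 1,2,2,2,0
3,0,2,1,2
1,2,3,3,0
2,0,2,1,1
3,2,3,0,1
3,2,1,3,1

1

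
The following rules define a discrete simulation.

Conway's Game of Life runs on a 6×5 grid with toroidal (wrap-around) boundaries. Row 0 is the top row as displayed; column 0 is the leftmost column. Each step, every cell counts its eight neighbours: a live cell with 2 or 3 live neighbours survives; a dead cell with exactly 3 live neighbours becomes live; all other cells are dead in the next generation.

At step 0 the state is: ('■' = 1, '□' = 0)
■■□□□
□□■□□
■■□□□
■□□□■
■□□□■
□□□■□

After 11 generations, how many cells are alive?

gen 0: ■■□□□
□□■□□
■■□□□
■□□□■
■□□□■
□□□■□
gen 1: □■■□□
□□■□□
■■□□■
□□□□□
■□□■□
□■□□□
gen 2: □■■□□
□□■■□
■■□□□
□■□□□
□□□□□
■■□□□
gen 3: ■□□■□
■□□■□
■■□□□
■■□□□
■■□□□
■■■□□
gen 4: ■□□■□
■□■□□
□□■□□
□□■□■
□□□□■
□□■□□
gen 5: □□■■■
□□■■■
□□■□□
□□□□□
□□□□□
□□□■■
gen 6: ■□□□□
□■□□■
□□■□□
□□□□□
□□□□□
□□■□■
gen 7: ■■□■■
■■□□□
□□□□□
□□□□□
□□□□□
□□□□□
gen 8: □■■□■
□■■□□
□□□□□
□□□□□
□□□□□
■□□□■
gen 9: □□■□■
■■■■□
□□□□□
□□□□□
□□□□□
■■□■■
gen 10: □□□□□
■■■■■
□■■□□
□□□□□
■□□□■
■■■■■
gen 11: □□□□□
■□□■■
□□□□■
■■□□□
□□■□□
□■■■□

10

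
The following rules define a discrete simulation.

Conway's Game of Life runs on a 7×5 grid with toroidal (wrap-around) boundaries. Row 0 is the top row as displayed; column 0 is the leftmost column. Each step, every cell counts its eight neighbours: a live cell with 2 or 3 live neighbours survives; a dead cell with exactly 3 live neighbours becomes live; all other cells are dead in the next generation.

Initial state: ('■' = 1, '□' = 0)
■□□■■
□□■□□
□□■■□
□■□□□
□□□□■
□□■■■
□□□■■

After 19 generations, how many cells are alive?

6

t=0: ■□□■■
□□■□□
□□■■□
□■□□□
□□□□■
□□■■■
□□□■■
t=1: ■□■□□
□■■□□
□■■■□
□□■■□
■□■□■
■□■□□
□□□□□
t=2: □□■□□
■□□□□
□□□□□
■□□□□
■□■□■
■□□■■
□□□□□
t=3: □□□□□
□□□□□
□□□□□
■■□□■
□□□□□
■■□■□
□□□■■
t=4: □□□□□
□□□□□
■□□□□
■□□□□
□□■□□
■□■■□
■□■■■
t=5: □□□■■
□□□□□
□□□□□
□■□□□
□□■■■
■□□□□
■□■□□
t=6: □□□■■
□□□□□
□□□□□
□□■■□
■■■■■
■□■□□
■■□■□
t=7: ■□■■■
□□□□□
□□□□□
■□□□□
■□□□□
□□□□□
■■□■□
t=8: ■□■■□
□□□■■
□□□□□
□□□□□
□□□□□
■■□□■
■■□■□
t=9: ■□□□□
□□■■■
□□□□□
□□□□□
■□□□□
□■■□■
□□□■□
t=10: □□■□□
□□□■■
□□□■□
□□□□□
■■□□□
■■■■■
■■■■■
t=11: □□□□□
□□■■■
□□□■■
□□□□□
□□□■□
□□□□□
□□□□□
t=12: □□□■□
□□■□■
□□■□■
□□□■■
□□□□□
□□□□□
□□□□□
t=13: □□□■□
□□■□■
■□■□■
□□□■■
□□□□□
□□□□□
□□□□□
t=14: □□□■□
■■■□■
■■■□□
■□□■■
□□□□□
□□□□□
□□□□□
t=15: ■■■■■
□□□□■
□□□□□
■□■■■
□□□□■
□□□□□
□□□□□
t=16: ■■■■■
□■■□■
■□□□□
■□□■■
■□□□■
□□□□□
■■■■■
t=17: □□□□□
□□□□□
□□■□□
□■□■□
■□□■□
□□■□□
□□□□□
t=18: □□□□□
□□□□□
□□■□□
□■□■■
□■□■■
□□□□□
□□□□□
t=19: □□□□□
□□□□□
□□■■□
□■□□■
□□□■■
□□□□□
□□□□□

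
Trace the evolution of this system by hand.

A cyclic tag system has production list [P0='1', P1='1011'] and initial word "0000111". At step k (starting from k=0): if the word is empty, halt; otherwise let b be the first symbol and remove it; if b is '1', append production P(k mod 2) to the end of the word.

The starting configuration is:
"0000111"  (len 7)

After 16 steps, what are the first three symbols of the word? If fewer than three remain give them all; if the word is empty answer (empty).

0) "0000111"  (len 7)
1) "000111"  (len 6)
2) "00111"  (len 5)
3) "0111"  (len 4)
4) "111"  (len 3)
5) "111"  (len 3)
6) "111011"  (len 6)
7) "110111"  (len 6)
8) "101111011"  (len 9)
9) "011110111"  (len 9)
10) "11110111"  (len 8)
11) "11101111"  (len 8)
12) "11011111011"  (len 11)
13) "10111110111"  (len 11)
14) "01111101111011"  (len 14)
15) "1111101111011"  (len 13)
16) "1111011110111011"  (len 16)

111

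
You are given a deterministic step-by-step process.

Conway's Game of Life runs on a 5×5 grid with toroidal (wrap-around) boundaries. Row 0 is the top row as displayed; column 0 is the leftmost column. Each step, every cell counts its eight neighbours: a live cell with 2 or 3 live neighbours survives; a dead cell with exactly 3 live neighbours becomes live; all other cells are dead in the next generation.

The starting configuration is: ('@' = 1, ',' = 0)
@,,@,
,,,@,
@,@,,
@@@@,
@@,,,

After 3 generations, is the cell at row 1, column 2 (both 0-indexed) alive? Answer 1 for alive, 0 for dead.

t=0: @,,@,
,,,@,
@,@,,
@@@@,
@@,,,
t=1: @@@,,
,@@@,
@,,,,
,,,@,
,,,@,
t=2: @,,,@
,,,@@
,@,@@
,,,,@
,@,@@
t=3: ,,@,,
,,@,,
,,@,,
,,,,,
,,,@,

1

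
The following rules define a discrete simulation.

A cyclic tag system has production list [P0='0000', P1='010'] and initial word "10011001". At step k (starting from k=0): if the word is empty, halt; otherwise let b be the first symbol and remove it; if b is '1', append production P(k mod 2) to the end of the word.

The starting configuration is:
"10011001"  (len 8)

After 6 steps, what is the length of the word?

t=0: "10011001"  (len 8)
t=1: "00110010000"  (len 11)
t=2: "0110010000"  (len 10)
t=3: "110010000"  (len 9)
t=4: "10010000010"  (len 11)
t=5: "00100000100000"  (len 14)
t=6: "0100000100000"  (len 13)

13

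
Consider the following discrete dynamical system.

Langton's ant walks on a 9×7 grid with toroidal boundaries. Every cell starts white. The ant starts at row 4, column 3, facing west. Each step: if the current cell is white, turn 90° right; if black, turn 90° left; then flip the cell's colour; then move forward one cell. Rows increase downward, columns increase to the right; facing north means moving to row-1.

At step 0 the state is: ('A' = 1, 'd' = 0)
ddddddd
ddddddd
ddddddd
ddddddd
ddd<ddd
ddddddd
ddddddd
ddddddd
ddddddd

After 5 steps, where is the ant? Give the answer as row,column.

5,3

k=0  ddddddd
ddddddd
ddddddd
ddddddd
ddd<ddd
ddddddd
ddddddd
ddddddd
ddddddd
k=1  ddddddd
ddddddd
ddddddd
ddd^ddd
dddAddd
ddddddd
ddddddd
ddddddd
ddddddd
k=2  ddddddd
ddddddd
ddddddd
dddA>dd
dddAddd
ddddddd
ddddddd
ddddddd
ddddddd
k=3  ddddddd
ddddddd
ddddddd
dddAAdd
dddAvdd
ddddddd
ddddddd
ddddddd
ddddddd
k=4  ddddddd
ddddddd
ddddddd
dddAAdd
ddd<Add
ddddddd
ddddddd
ddddddd
ddddddd
k=5  ddddddd
ddddddd
ddddddd
dddAAdd
ddddAdd
dddvddd
ddddddd
ddddddd
ddddddd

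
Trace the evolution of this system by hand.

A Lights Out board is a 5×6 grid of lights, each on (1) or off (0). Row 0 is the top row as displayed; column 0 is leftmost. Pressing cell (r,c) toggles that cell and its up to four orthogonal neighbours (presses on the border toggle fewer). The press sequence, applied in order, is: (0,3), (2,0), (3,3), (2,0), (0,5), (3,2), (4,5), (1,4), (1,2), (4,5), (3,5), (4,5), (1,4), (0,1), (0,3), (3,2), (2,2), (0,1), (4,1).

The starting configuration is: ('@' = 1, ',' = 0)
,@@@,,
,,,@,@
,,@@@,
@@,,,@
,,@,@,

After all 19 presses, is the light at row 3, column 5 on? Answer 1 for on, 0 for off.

step 0: ,@@@,,
,,,@,@
,,@@@,
@@,,,@
,,@,@,
step 1: ,@,,@,
,,,,,@
,,@@@,
@@,,,@
,,@,@,
step 2: ,@,,@,
@,,,,@
@@@@@,
,@,,,@
,,@,@,
step 3: ,@,,@,
@,,,,@
@@@,@,
,@@@@@
,,@@@,
step 4: ,@,,@,
,,,,,@
,,@,@,
@@@@@@
,,@@@,
step 5: ,@,,,@
,,,,,,
,,@,@,
@@@@@@
,,@@@,
step 6: ,@,,,@
,,,,,,
,,,,@,
@,,,@@
,,,@@,
step 7: ,@,,,@
,,,,,,
,,,,@,
@,,,@,
,,,@,@
step 8: ,@,,@@
,,,@@@
,,,,,,
@,,,@,
,,,@,@
step 9: ,@@,@@
,@@,@@
,,@,,,
@,,,@,
,,,@,@
step 10: ,@@,@@
,@@,@@
,,@,,,
@,,,@@
,,,@@,
step 11: ,@@,@@
,@@,@@
,,@,,@
@,,,,,
,,,@@@
step 12: ,@@,@@
,@@,@@
,,@,,@
@,,,,@
,,,@,,
step 13: ,@@,,@
,@@@,,
,,@,@@
@,,,,@
,,,@,,
step 14: @,,,,@
,,@@,,
,,@,@@
@,,,,@
,,,@,,
step 15: @,@@@@
,,@,,,
,,@,@@
@,,,,@
,,,@,,
step 16: @,@@@@
,,@,,,
,,,,@@
@@@@,@
,,@@,,
step 17: @,@@@@
,,,,,,
,@@@@@
@@,@,@
,,@@,,
step 18: ,@,@@@
,@,,,,
,@@@@@
@@,@,@
,,@@,,
step 19: ,@,@@@
,@,,,,
,@@@@@
@,,@,@
@@,@,,

1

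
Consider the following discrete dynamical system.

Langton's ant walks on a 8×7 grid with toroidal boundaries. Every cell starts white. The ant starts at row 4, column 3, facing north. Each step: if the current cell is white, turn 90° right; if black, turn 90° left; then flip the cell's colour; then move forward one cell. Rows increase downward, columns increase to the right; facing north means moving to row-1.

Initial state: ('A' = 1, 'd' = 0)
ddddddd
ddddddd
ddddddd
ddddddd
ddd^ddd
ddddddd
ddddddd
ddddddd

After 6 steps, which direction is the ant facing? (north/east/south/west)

step 0: ddddddd
ddddddd
ddddddd
ddddddd
ddd^ddd
ddddddd
ddddddd
ddddddd
step 1: ddddddd
ddddddd
ddddddd
ddddddd
dddA>dd
ddddddd
ddddddd
ddddddd
step 2: ddddddd
ddddddd
ddddddd
ddddddd
dddAAdd
ddddvdd
ddddddd
ddddddd
step 3: ddddddd
ddddddd
ddddddd
ddddddd
dddAAdd
ddd<Add
ddddddd
ddddddd
step 4: ddddddd
ddddddd
ddddddd
ddddddd
ddd^Add
dddAAdd
ddddddd
ddddddd
step 5: ddddddd
ddddddd
ddddddd
ddddddd
dd<dAdd
dddAAdd
ddddddd
ddddddd
step 6: ddddddd
ddddddd
ddddddd
dd^dddd
ddAdAdd
dddAAdd
ddddddd
ddddddd

north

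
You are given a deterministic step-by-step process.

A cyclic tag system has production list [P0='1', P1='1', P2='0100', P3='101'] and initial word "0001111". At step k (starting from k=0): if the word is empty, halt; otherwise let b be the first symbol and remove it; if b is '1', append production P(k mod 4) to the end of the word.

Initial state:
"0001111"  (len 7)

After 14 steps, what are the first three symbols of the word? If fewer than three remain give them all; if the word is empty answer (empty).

001

step 0: "0001111"  (len 7)
step 1: "001111"  (len 6)
step 2: "01111"  (len 5)
step 3: "1111"  (len 4)
step 4: "111101"  (len 6)
step 5: "111011"  (len 6)
step 6: "110111"  (len 6)
step 7: "101110100"  (len 9)
step 8: "01110100101"  (len 11)
step 9: "1110100101"  (len 10)
step 10: "1101001011"  (len 10)
step 11: "1010010110100"  (len 13)
step 12: "010010110100101"  (len 15)
step 13: "10010110100101"  (len 14)
step 14: "00101101001011"  (len 14)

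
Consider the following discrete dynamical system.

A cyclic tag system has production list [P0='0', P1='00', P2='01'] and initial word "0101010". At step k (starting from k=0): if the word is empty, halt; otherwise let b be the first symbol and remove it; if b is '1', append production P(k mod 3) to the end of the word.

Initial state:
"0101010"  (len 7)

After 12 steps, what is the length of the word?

0) "0101010"  (len 7)
1) "101010"  (len 6)
2) "0101000"  (len 7)
3) "101000"  (len 6)
4) "010000"  (len 6)
5) "10000"  (len 5)
6) "000001"  (len 6)
7) "00001"  (len 5)
8) "0001"  (len 4)
9) "001"  (len 3)
10) "01"  (len 2)
11) "1"  (len 1)
12) "01"  (len 2)

2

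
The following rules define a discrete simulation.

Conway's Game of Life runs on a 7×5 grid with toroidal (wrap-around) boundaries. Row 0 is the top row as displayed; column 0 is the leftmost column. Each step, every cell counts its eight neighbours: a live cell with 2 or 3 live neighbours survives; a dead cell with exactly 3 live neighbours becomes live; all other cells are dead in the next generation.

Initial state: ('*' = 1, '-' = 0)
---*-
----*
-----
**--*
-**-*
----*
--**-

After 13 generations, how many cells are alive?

8

t=0: ---*-
----*
-----
**--*
-**-*
----*
--**-
t=1: --***
-----
----*
-****
-**-*
**--*
--***
t=2: --*-*
----*
*-*-*
-*--*
-----
-----
-----
t=3: ---*-
-*--*
-*--*
-*-**
-----
-----
-----
t=4: -----
--***
-*--*
--***
-----
-----
-----
t=5: ---*-
*-***
-*---
*-***
---*-
-----
-----
t=6: --**-
*****
-----
*****
--**-
-----
-----
t=7: *----
**--*
-----
**--*
*----
-----
-----
t=8: **--*
**--*
-----
**--*
**--*
-----
-----
t=9: -*--*
-*--*
-----
-*--*
-*--*
*----
*----
t=10: -*--*
-----
-----
-----
-*--*
**--*
**--*
t=11: -*--*
-----
-----
-----
-*--*
--**-
--**-
t=12: --**-
-----
-----
-----
--**-
-*--*
-*--*
t=13: --**-
-----
-----
-----
--**-
-*--*
-*--*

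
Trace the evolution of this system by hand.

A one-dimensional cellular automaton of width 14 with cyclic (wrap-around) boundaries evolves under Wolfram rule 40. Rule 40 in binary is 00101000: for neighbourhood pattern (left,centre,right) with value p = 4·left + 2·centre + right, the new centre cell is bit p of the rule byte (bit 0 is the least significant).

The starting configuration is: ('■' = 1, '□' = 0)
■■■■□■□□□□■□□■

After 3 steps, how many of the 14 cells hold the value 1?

step 0: ■■■■□■□□□□■□□■
step 1: □□□□■□□□□□□□□■
step 2: □□□□□□□□□□□□□□
step 3: □□□□□□□□□□□□□□

0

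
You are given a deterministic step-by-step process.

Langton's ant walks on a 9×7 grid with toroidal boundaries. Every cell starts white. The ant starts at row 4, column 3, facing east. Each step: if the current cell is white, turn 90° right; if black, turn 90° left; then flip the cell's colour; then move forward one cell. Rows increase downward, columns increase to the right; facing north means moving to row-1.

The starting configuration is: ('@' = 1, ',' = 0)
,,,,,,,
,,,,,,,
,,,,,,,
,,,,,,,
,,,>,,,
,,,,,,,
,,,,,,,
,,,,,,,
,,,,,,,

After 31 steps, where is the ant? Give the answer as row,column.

2,2

[0] ,,,,,,,
,,,,,,,
,,,,,,,
,,,,,,,
,,,>,,,
,,,,,,,
,,,,,,,
,,,,,,,
,,,,,,,
[1] ,,,,,,,
,,,,,,,
,,,,,,,
,,,,,,,
,,,@,,,
,,,v,,,
,,,,,,,
,,,,,,,
,,,,,,,
[2] ,,,,,,,
,,,,,,,
,,,,,,,
,,,,,,,
,,,@,,,
,,<@,,,
,,,,,,,
,,,,,,,
,,,,,,,
[3] ,,,,,,,
,,,,,,,
,,,,,,,
,,,,,,,
,,^@,,,
,,@@,,,
,,,,,,,
,,,,,,,
,,,,,,,
[4] ,,,,,,,
,,,,,,,
,,,,,,,
,,,,,,,
,,@>,,,
,,@@,,,
,,,,,,,
,,,,,,,
,,,,,,,
[5] ,,,,,,,
,,,,,,,
,,,,,,,
,,,^,,,
,,@,,,,
,,@@,,,
,,,,,,,
,,,,,,,
,,,,,,,
[6] ,,,,,,,
,,,,,,,
,,,,,,,
,,,@>,,
,,@,,,,
,,@@,,,
,,,,,,,
,,,,,,,
,,,,,,,
[7] ,,,,,,,
,,,,,,,
,,,,,,,
,,,@@,,
,,@,v,,
,,@@,,,
,,,,,,,
,,,,,,,
,,,,,,,
[8] ,,,,,,,
,,,,,,,
,,,,,,,
,,,@@,,
,,@<@,,
,,@@,,,
,,,,,,,
,,,,,,,
,,,,,,,
[9] ,,,,,,,
,,,,,,,
,,,,,,,
,,,^@,,
,,@@@,,
,,@@,,,
,,,,,,,
,,,,,,,
,,,,,,,
[10] ,,,,,,,
,,,,,,,
,,,,,,,
,,<,@,,
,,@@@,,
,,@@,,,
,,,,,,,
,,,,,,,
,,,,,,,
[11] ,,,,,,,
,,,,,,,
,,^,,,,
,,@,@,,
,,@@@,,
,,@@,,,
,,,,,,,
,,,,,,,
,,,,,,,
[12] ,,,,,,,
,,,,,,,
,,@>,,,
,,@,@,,
,,@@@,,
,,@@,,,
,,,,,,,
,,,,,,,
,,,,,,,
[13] ,,,,,,,
,,,,,,,
,,@@,,,
,,@v@,,
,,@@@,,
,,@@,,,
,,,,,,,
,,,,,,,
,,,,,,,
[14] ,,,,,,,
,,,,,,,
,,@@,,,
,,<@@,,
,,@@@,,
,,@@,,,
,,,,,,,
,,,,,,,
,,,,,,,
[15] ,,,,,,,
,,,,,,,
,,@@,,,
,,,@@,,
,,v@@,,
,,@@,,,
,,,,,,,
,,,,,,,
,,,,,,,
[16] ,,,,,,,
,,,,,,,
,,@@,,,
,,,@@,,
,,,>@,,
,,@@,,,
,,,,,,,
,,,,,,,
,,,,,,,
[17] ,,,,,,,
,,,,,,,
,,@@,,,
,,,^@,,
,,,,@,,
,,@@,,,
,,,,,,,
,,,,,,,
,,,,,,,
[18] ,,,,,,,
,,,,,,,
,,@@,,,
,,<,@,,
,,,,@,,
,,@@,,,
,,,,,,,
,,,,,,,
,,,,,,,
[19] ,,,,,,,
,,,,,,,
,,^@,,,
,,@,@,,
,,,,@,,
,,@@,,,
,,,,,,,
,,,,,,,
,,,,,,,
[20] ,,,,,,,
,,,,,,,
,<,@,,,
,,@,@,,
,,,,@,,
,,@@,,,
,,,,,,,
,,,,,,,
,,,,,,,
[21] ,,,,,,,
,^,,,,,
,@,@,,,
,,@,@,,
,,,,@,,
,,@@,,,
,,,,,,,
,,,,,,,
,,,,,,,
[22] ,,,,,,,
,@>,,,,
,@,@,,,
,,@,@,,
,,,,@,,
,,@@,,,
,,,,,,,
,,,,,,,
,,,,,,,
[23] ,,,,,,,
,@@,,,,
,@v@,,,
,,@,@,,
,,,,@,,
,,@@,,,
,,,,,,,
,,,,,,,
,,,,,,,
[24] ,,,,,,,
,@@,,,,
,<@@,,,
,,@,@,,
,,,,@,,
,,@@,,,
,,,,,,,
,,,,,,,
,,,,,,,
[25] ,,,,,,,
,@@,,,,
,,@@,,,
,v@,@,,
,,,,@,,
,,@@,,,
,,,,,,,
,,,,,,,
,,,,,,,
[26] ,,,,,,,
,@@,,,,
,,@@,,,
<@@,@,,
,,,,@,,
,,@@,,,
,,,,,,,
,,,,,,,
,,,,,,,
[27] ,,,,,,,
,@@,,,,
^,@@,,,
@@@,@,,
,,,,@,,
,,@@,,,
,,,,,,,
,,,,,,,
,,,,,,,
[28] ,,,,,,,
,@@,,,,
@>@@,,,
@@@,@,,
,,,,@,,
,,@@,,,
,,,,,,,
,,,,,,,
,,,,,,,
[29] ,,,,,,,
,@@,,,,
@@@@,,,
@v@,@,,
,,,,@,,
,,@@,,,
,,,,,,,
,,,,,,,
,,,,,,,
[30] ,,,,,,,
,@@,,,,
@@@@,,,
@,>,@,,
,,,,@,,
,,@@,,,
,,,,,,,
,,,,,,,
,,,,,,,
[31] ,,,,,,,
,@@,,,,
@@^@,,,
@,,,@,,
,,,,@,,
,,@@,,,
,,,,,,,
,,,,,,,
,,,,,,,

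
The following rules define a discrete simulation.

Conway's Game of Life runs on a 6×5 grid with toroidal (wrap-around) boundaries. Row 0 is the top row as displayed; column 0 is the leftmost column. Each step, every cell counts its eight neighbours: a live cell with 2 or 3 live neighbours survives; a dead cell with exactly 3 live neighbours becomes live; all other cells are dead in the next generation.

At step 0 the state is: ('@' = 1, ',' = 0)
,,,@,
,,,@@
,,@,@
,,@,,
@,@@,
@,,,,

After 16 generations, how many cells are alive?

step 0: ,,,@,
,,,@@
,,@,@
,,@,,
@,@@,
@,,,,
step 1: ,,,@,
,,@,@
,,@,@
,,@,@
,,@@@
,@@@,
step 2: ,@,,@
,,@,@
@@@,@
@@@,@
@,,,@
,@,,,
step 3: ,@@@,
,,@,@
,,,,,
,,@,,
,,@@@
,@,,@
step 4: ,@,,@
,@@,,
,,,@,
,,@,,
@@@,@
,@,,@
step 5: ,@,@,
@@@@,
,@,@,
@,@,@
,,@,@
,,,,@
step 6: ,@,@,
@,,@,
,,,,,
@,@,@
,@,,@
@,@,@
step 7: ,@,@,
,,@,@
@@,@,
@@,@@
,,@,,
,,@,@
step 8: @@,,@
,,,,@
,,,,,
,,,@,
,,@,,
,@@,,
step 9: ,@@@@
,,,,@
,,,,,
,,,,,
,@@@,
,,@@,
step 10: @@,,@
@,@,@
,,,,,
,,@,,
,@,@,
@,,,,
step 11: ,,,@,
,,,@@
,@,@,
,,@,,
,@@,,
,,@,,
step 12: ,,@@@
,,,@@
,,,@@
,,,@,
,@@@,
,@@@,
step 13: @@,,,
@,,,,
,,@,,
,,,,,
,@,,@
@,,,,
step 14: @@,,@
@,,,,
,,,,,
,,,,,
@,,,,
,,,,@
step 15: ,@,,@
@@,,@
,,,,,
,,,,,
,,,,,
,@,,@
step 16: ,@@@@
,@,,@
@,,,,
,,,,,
,,,,,
,,,,,

7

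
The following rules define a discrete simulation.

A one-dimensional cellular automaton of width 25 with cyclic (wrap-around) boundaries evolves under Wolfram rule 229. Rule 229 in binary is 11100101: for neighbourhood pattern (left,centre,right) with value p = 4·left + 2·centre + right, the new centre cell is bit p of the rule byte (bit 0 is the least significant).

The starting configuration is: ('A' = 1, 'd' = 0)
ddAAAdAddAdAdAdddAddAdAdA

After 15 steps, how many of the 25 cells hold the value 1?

k=0  ddAAAdAddAdAdAdddAddAdAdA
k=1  dddAAAAddAAAAAdAdAddAAAAA
k=2  dAddAAAdddAAAAAAAAdddAAAA
k=3  AAdddAAdAddAAAAAAAdAddAAA
k=4  AAdAddAAAdddAAAAAAAAdddAA
k=5  AAAAdddAAdAddAAAAAAAdAddA
k=6  AAAAdAddAAAdddAAAAAAAAddd
k=7  dAAAAAdddAAdAddAAAAAAAdAd
k=8  ddAAAAdAddAAAdddAAAAAAAAd
k=9  AddAAAAAdddAAdAddAAAAAAAd
k=10  AdddAAAAdAddAAAdddAAAAAAA
k=11  AdAddAAAAAdddAAdAddAAAAAA
k=12  AAAdddAAAAdAddAAAdddAAAAA
k=13  AAAdAddAAAAAdddAAdAddAAAA
k=14  AAAAAdddAAAAdAddAAAdddAAA
k=15  AAAAAdAddAAAAAdddAAdAddAA

16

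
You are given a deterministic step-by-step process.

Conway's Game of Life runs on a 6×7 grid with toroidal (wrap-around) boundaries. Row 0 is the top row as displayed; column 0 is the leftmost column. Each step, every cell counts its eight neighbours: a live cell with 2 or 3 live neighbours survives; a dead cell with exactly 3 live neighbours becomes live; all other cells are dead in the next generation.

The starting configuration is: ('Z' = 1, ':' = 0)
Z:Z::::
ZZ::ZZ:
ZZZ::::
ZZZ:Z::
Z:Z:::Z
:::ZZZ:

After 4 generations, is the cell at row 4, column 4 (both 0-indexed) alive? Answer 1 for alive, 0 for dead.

0

t=0: Z:Z::::
ZZ::ZZ:
ZZZ::::
ZZZ:Z::
Z:Z:::Z
:::ZZZ:
t=1: Z:Z::::
:::Z:::
::::ZZ:
:::::::
Z:Z:::Z
Z:ZZZZ:
t=2: ::Z:::Z
:::ZZ::
::::Z::
:::::ZZ
Z:Z:ZZZ
Z:Z:ZZ:
t=3: :ZZ:::Z
:::ZZZ:
:::ZZ::
Z::Z:::
Z::::::
Z:Z:Z::
t=4: ZZZ:::Z
:::::Z:
::Z::Z:
:::ZZ::
Z::Z::Z
Z:ZZ::Z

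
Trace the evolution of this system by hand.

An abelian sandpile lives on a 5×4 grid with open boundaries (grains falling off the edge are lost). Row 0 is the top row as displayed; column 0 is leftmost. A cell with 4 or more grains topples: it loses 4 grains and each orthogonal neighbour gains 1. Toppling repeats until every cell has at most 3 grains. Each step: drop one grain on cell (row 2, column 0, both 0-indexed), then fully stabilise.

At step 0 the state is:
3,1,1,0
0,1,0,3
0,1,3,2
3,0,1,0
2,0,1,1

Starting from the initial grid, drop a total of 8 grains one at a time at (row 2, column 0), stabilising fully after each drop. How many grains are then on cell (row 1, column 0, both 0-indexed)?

k=0  3,1,1,0
0,1,0,3
0,1,3,2
3,0,1,0
2,0,1,1
k=1  3,1,1,0
0,1,0,3
1,1,3,2
3,0,1,0
2,0,1,1
k=2  3,1,1,0
0,1,0,3
2,1,3,2
3,0,1,0
2,0,1,1
k=3  3,1,1,0
0,1,0,3
3,1,3,2
3,0,1,0
2,0,1,1
k=4  3,1,1,0
1,1,0,3
1,2,3,2
0,1,1,0
3,0,1,1
k=5  3,1,1,0
1,1,0,3
2,2,3,2
0,1,1,0
3,0,1,1
k=6  3,1,1,0
1,1,0,3
3,2,3,2
0,1,1,0
3,0,1,1
k=7  3,1,1,0
2,1,0,3
0,3,3,2
1,1,1,0
3,0,1,1
k=8  3,1,1,0
2,1,0,3
1,3,3,2
1,1,1,0
3,0,1,1

2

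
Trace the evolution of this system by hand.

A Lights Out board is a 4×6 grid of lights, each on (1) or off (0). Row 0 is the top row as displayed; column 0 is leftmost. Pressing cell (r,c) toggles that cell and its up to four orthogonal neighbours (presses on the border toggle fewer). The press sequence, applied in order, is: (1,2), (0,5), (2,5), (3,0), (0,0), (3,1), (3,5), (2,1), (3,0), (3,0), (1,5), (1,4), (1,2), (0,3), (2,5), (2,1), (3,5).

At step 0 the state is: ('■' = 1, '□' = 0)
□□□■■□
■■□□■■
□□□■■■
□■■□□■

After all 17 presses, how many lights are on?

10

0) □□□■■□
■■□□■■
□□□■■■
□■■□□■
1) □□■■■□
■□■■■■
□□■■■■
□■■□□■
2) □□■■□■
■□■■■□
□□■■■■
□■■□□■
3) □□■■□■
■□■■■■
□□■■□□
□■■□□□
4) □□■■□■
■□■■■■
■□■■□□
■□■□□□
5) ■■■■□■
□□■■■■
■□■■□□
■□■□□□
6) ■■■■□■
□□■■■■
■■■■□□
□■□□□□
7) ■■■■□■
□□■■■■
■■■■□■
□■□□■■
8) ■■■■□■
□■■■■■
□□□■□■
□□□□■■
9) ■■■■□■
□■■■■■
■□□■□■
■■□□■■
10) ■■■■□■
□■■■■■
□□□■□■
□□□□■■
11) ■■■■□□
□■■■□□
□□□■□□
□□□□■■
12) ■■■■■□
□■■□■■
□□□■■□
□□□□■■
13) ■■□■■□
□□□■■■
□□■■■□
□□□□■■
14) ■■■□□□
□□□□■■
□□■■■□
□□□□■■
15) ■■■□□□
□□□□■□
□□■■□■
□□□□■□
16) ■■■□□□
□■□□■□
■■□■□■
□■□□■□
17) ■■■□□□
□■□□■□
■■□■□□
□■□□□■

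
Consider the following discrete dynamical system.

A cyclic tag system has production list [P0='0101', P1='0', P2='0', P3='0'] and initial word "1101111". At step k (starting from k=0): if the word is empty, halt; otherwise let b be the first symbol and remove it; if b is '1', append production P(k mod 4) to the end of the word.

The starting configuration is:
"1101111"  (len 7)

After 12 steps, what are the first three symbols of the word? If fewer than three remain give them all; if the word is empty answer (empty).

k=0  "1101111"  (len 7)
k=1  "1011110101"  (len 10)
k=2  "0111101010"  (len 10)
k=3  "111101010"  (len 9)
k=4  "111010100"  (len 9)
k=5  "110101000101"  (len 12)
k=6  "101010001010"  (len 12)
k=7  "010100010100"  (len 12)
k=8  "10100010100"  (len 11)
k=9  "01000101000101"  (len 14)
k=10  "1000101000101"  (len 13)
k=11  "0001010001010"  (len 13)
k=12  "001010001010"  (len 12)

001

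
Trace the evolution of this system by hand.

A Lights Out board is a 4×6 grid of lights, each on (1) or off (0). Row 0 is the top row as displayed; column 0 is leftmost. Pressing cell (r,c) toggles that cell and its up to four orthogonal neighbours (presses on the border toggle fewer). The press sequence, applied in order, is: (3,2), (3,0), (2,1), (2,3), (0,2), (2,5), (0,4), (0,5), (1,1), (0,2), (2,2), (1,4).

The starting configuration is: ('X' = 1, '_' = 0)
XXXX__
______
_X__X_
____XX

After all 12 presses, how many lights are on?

step 0: XXXX__
______
_X__X_
____XX
step 1: XXXX__
______
_XX_X_
_XXXXX
step 2: XXXX__
______
XXX_X_
X_XXXX
step 3: XXXX__
_X____
____X_
XXXXXX
step 4: XXXX__
_X_X__
__XX__
XXX_XX
step 5: X_____
_XXX__
__XX__
XXX_XX
step 6: X_____
_XXX_X
__XXXX
XXX_X_
step 7: X__XXX
_XXXXX
__XXXX
XXX_X_
step 8: X__X__
_XXXX_
__XXXX
XXX_X_
step 9: XX_X__
X__XX_
_XXXXX
XXX_X_
step 10: X_X___
X_XXX_
_XXXXX
XXX_X_
step 11: X_X___
X__XX_
____XX
XX__X_
step 12: X_X_X_
X____X
_____X
XX__X_

9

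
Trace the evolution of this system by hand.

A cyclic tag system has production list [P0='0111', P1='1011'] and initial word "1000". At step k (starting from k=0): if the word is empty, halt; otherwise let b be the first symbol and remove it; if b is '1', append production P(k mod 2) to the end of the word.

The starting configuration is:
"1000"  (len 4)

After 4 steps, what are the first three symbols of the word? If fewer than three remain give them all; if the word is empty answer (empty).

gen 0: "1000"  (len 4)
gen 1: "0000111"  (len 7)
gen 2: "000111"  (len 6)
gen 3: "00111"  (len 5)
gen 4: "0111"  (len 4)

011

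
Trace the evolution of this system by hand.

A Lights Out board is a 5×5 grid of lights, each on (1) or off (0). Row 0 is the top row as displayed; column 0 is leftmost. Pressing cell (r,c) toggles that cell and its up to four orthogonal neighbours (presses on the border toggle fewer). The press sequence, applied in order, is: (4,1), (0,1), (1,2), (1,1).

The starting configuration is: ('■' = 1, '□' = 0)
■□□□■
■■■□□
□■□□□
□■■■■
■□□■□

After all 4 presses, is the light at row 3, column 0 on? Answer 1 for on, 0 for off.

0

k=0  ■□□□■
■■■□□
□■□□□
□■■■■
■□□■□
k=1  ■□□□■
■■■□□
□■□□□
□□■■■
□■■■□
k=2  □■■□■
■□■□□
□■□□□
□□■■■
□■■■□
k=3  □■□□■
■■□■□
□■■□□
□□■■■
□■■■□
k=4  □□□□■
□□■■□
□□■□□
□□■■■
□■■■□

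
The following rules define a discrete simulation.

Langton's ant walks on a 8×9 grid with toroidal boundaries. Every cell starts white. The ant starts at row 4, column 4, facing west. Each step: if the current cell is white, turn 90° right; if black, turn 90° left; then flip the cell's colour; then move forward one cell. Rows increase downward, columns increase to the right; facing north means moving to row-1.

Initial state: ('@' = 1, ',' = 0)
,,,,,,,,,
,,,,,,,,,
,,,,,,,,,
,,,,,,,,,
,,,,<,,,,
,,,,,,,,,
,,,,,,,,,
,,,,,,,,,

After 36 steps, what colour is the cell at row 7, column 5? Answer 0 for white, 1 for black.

1

[0] ,,,,,,,,,
,,,,,,,,,
,,,,,,,,,
,,,,,,,,,
,,,,<,,,,
,,,,,,,,,
,,,,,,,,,
,,,,,,,,,
[1] ,,,,,,,,,
,,,,,,,,,
,,,,,,,,,
,,,,^,,,,
,,,,@,,,,
,,,,,,,,,
,,,,,,,,,
,,,,,,,,,
[2] ,,,,,,,,,
,,,,,,,,,
,,,,,,,,,
,,,,@>,,,
,,,,@,,,,
,,,,,,,,,
,,,,,,,,,
,,,,,,,,,
[3] ,,,,,,,,,
,,,,,,,,,
,,,,,,,,,
,,,,@@,,,
,,,,@v,,,
,,,,,,,,,
,,,,,,,,,
,,,,,,,,,
[4] ,,,,,,,,,
,,,,,,,,,
,,,,,,,,,
,,,,@@,,,
,,,,<@,,,
,,,,,,,,,
,,,,,,,,,
,,,,,,,,,
[5] ,,,,,,,,,
,,,,,,,,,
,,,,,,,,,
,,,,@@,,,
,,,,,@,,,
,,,,v,,,,
,,,,,,,,,
,,,,,,,,,
[6] ,,,,,,,,,
,,,,,,,,,
,,,,,,,,,
,,,,@@,,,
,,,,,@,,,
,,,<@,,,,
,,,,,,,,,
,,,,,,,,,
[7] ,,,,,,,,,
,,,,,,,,,
,,,,,,,,,
,,,,@@,,,
,,,^,@,,,
,,,@@,,,,
,,,,,,,,,
,,,,,,,,,
[8] ,,,,,,,,,
,,,,,,,,,
,,,,,,,,,
,,,,@@,,,
,,,@>@,,,
,,,@@,,,,
,,,,,,,,,
,,,,,,,,,
[9] ,,,,,,,,,
,,,,,,,,,
,,,,,,,,,
,,,,@@,,,
,,,@@@,,,
,,,@v,,,,
,,,,,,,,,
,,,,,,,,,
[10] ,,,,,,,,,
,,,,,,,,,
,,,,,,,,,
,,,,@@,,,
,,,@@@,,,
,,,@,>,,,
,,,,,,,,,
,,,,,,,,,
[11] ,,,,,,,,,
,,,,,,,,,
,,,,,,,,,
,,,,@@,,,
,,,@@@,,,
,,,@,@,,,
,,,,,v,,,
,,,,,,,,,
[12] ,,,,,,,,,
,,,,,,,,,
,,,,,,,,,
,,,,@@,,,
,,,@@@,,,
,,,@,@,,,
,,,,<@,,,
,,,,,,,,,
[13] ,,,,,,,,,
,,,,,,,,,
,,,,,,,,,
,,,,@@,,,
,,,@@@,,,
,,,@^@,,,
,,,,@@,,,
,,,,,,,,,
[14] ,,,,,,,,,
,,,,,,,,,
,,,,,,,,,
,,,,@@,,,
,,,@@@,,,
,,,@@>,,,
,,,,@@,,,
,,,,,,,,,
[15] ,,,,,,,,,
,,,,,,,,,
,,,,,,,,,
,,,,@@,,,
,,,@@^,,,
,,,@@,,,,
,,,,@@,,,
,,,,,,,,,
[16] ,,,,,,,,,
,,,,,,,,,
,,,,,,,,,
,,,,@@,,,
,,,@<,,,,
,,,@@,,,,
,,,,@@,,,
,,,,,,,,,
[17] ,,,,,,,,,
,,,,,,,,,
,,,,,,,,,
,,,,@@,,,
,,,@,,,,,
,,,@v,,,,
,,,,@@,,,
,,,,,,,,,
[18] ,,,,,,,,,
,,,,,,,,,
,,,,,,,,,
,,,,@@,,,
,,,@,,,,,
,,,@,>,,,
,,,,@@,,,
,,,,,,,,,
[19] ,,,,,,,,,
,,,,,,,,,
,,,,,,,,,
,,,,@@,,,
,,,@,,,,,
,,,@,@,,,
,,,,@v,,,
,,,,,,,,,
[20] ,,,,,,,,,
,,,,,,,,,
,,,,,,,,,
,,,,@@,,,
,,,@,,,,,
,,,@,@,,,
,,,,@,>,,
,,,,,,,,,
[21] ,,,,,,,,,
,,,,,,,,,
,,,,,,,,,
,,,,@@,,,
,,,@,,,,,
,,,@,@,,,
,,,,@,@,,
,,,,,,v,,
[22] ,,,,,,,,,
,,,,,,,,,
,,,,,,,,,
,,,,@@,,,
,,,@,,,,,
,,,@,@,,,
,,,,@,@,,
,,,,,<@,,
[23] ,,,,,,,,,
,,,,,,,,,
,,,,,,,,,
,,,,@@,,,
,,,@,,,,,
,,,@,@,,,
,,,,@^@,,
,,,,,@@,,
[24] ,,,,,,,,,
,,,,,,,,,
,,,,,,,,,
,,,,@@,,,
,,,@,,,,,
,,,@,@,,,
,,,,@@>,,
,,,,,@@,,
[25] ,,,,,,,,,
,,,,,,,,,
,,,,,,,,,
,,,,@@,,,
,,,@,,,,,
,,,@,@^,,
,,,,@@,,,
,,,,,@@,,
[26] ,,,,,,,,,
,,,,,,,,,
,,,,,,,,,
,,,,@@,,,
,,,@,,,,,
,,,@,@@>,
,,,,@@,,,
,,,,,@@,,
[27] ,,,,,,,,,
,,,,,,,,,
,,,,,,,,,
,,,,@@,,,
,,,@,,,,,
,,,@,@@@,
,,,,@@,v,
,,,,,@@,,
[28] ,,,,,,,,,
,,,,,,,,,
,,,,,,,,,
,,,,@@,,,
,,,@,,,,,
,,,@,@@@,
,,,,@@<@,
,,,,,@@,,
[29] ,,,,,,,,,
,,,,,,,,,
,,,,,,,,,
,,,,@@,,,
,,,@,,,,,
,,,@,@^@,
,,,,@@@@,
,,,,,@@,,
[30] ,,,,,,,,,
,,,,,,,,,
,,,,,,,,,
,,,,@@,,,
,,,@,,,,,
,,,@,<,@,
,,,,@@@@,
,,,,,@@,,
[31] ,,,,,,,,,
,,,,,,,,,
,,,,,,,,,
,,,,@@,,,
,,,@,,,,,
,,,@,,,@,
,,,,@v@@,
,,,,,@@,,
[32] ,,,,,,,,,
,,,,,,,,,
,,,,,,,,,
,,,,@@,,,
,,,@,,,,,
,,,@,,,@,
,,,,@,>@,
,,,,,@@,,
[33] ,,,,,,,,,
,,,,,,,,,
,,,,,,,,,
,,,,@@,,,
,,,@,,,,,
,,,@,,^@,
,,,,@,,@,
,,,,,@@,,
[34] ,,,,,,,,,
,,,,,,,,,
,,,,,,,,,
,,,,@@,,,
,,,@,,,,,
,,,@,,@>,
,,,,@,,@,
,,,,,@@,,
[35] ,,,,,,,,,
,,,,,,,,,
,,,,,,,,,
,,,,@@,,,
,,,@,,,^,
,,,@,,@,,
,,,,@,,@,
,,,,,@@,,
[36] ,,,,,,,,,
,,,,,,,,,
,,,,,,,,,
,,,,@@,,,
,,,@,,,@>
,,,@,,@,,
,,,,@,,@,
,,,,,@@,,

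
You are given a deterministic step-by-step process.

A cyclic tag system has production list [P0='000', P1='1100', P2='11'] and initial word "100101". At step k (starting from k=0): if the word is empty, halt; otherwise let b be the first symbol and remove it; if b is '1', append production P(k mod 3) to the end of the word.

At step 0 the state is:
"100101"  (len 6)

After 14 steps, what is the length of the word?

7

gen 0: "100101"  (len 6)
gen 1: "00101000"  (len 8)
gen 2: "0101000"  (len 7)
gen 3: "101000"  (len 6)
gen 4: "01000000"  (len 8)
gen 5: "1000000"  (len 7)
gen 6: "00000011"  (len 8)
gen 7: "0000011"  (len 7)
gen 8: "000011"  (len 6)
gen 9: "00011"  (len 5)
gen 10: "0011"  (len 4)
gen 11: "011"  (len 3)
gen 12: "11"  (len 2)
gen 13: "1000"  (len 4)
gen 14: "0001100"  (len 7)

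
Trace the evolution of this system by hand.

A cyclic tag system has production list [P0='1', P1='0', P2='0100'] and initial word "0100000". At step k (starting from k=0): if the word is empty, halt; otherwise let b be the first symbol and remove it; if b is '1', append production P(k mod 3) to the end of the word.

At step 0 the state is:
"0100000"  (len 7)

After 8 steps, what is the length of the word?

0

k=0  "0100000"  (len 7)
k=1  "100000"  (len 6)
k=2  "000000"  (len 6)
k=3  "00000"  (len 5)
k=4  "0000"  (len 4)
k=5  "000"  (len 3)
k=6  "00"  (len 2)
k=7  "0"  (len 1)
k=8  (halted — word empty)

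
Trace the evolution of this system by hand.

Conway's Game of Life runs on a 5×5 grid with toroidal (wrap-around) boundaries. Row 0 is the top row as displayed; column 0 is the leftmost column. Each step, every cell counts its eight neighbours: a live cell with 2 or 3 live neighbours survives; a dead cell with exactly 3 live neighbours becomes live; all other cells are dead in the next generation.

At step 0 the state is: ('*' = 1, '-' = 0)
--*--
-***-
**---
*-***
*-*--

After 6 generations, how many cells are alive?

step 0: --*--
-***-
**---
*-***
*-*--
step 1: -----
*--*-
-----
--**-
*-*--
step 2: -*--*
-----
--***
-***-
-***-
step 3: **-*-
*-*-*
-*--*
*----
----*
step 4: -***-
--*--
-*-**
*---*
-*--*
step 5: **-*-
*---*
-****
-**--
-*--*
step 6: -***-
-----
----*
----*
---**

7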